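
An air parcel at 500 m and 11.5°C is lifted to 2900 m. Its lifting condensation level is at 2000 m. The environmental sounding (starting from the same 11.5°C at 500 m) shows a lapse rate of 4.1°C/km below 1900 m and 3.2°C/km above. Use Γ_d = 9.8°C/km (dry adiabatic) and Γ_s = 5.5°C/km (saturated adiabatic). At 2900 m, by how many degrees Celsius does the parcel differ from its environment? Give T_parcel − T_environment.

-10.71°C (parcel cooler than environment)

Parcel:
  500 → 2000 m (dry, 9.8°C/km): ΔT = -9.8 × 1.5 = -14.7°C → T = -3.2°C
  2000 → 2900 m (saturated, 5.5°C/km): ΔT = -5.5 × 0.9 = -4.95°C → T = -8.15°C
Environment:
  500 → 1900 m (environment, lower layer, 4.1°C/km): ΔT = -4.1 × 1.4 = -5.74°C → T = 5.76°C
  1900 → 2900 m (environment, upper layer, 3.2°C/km): ΔT = -3.2 × 1 = -3.2°C → T = 2.56°C
T_parcel − T_env = -8.15 − 2.56 = -10.71°C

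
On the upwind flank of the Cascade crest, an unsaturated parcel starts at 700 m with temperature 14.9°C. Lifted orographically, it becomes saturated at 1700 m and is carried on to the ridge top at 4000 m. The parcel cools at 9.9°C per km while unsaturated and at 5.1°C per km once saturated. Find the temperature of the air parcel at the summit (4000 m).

-6.73°C

700–1700 m, dry: Δz = 1 km ⇒ ΔT = -9.9°C; T = 5°C
1700–4000 m, saturated: Δz = 2.3 km ⇒ ΔT = -11.73°C; T = -6.73°C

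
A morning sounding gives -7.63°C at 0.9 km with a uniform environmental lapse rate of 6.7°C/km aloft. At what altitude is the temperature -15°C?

2 km

Height above start = (-7.63 − (-15)) / 6.7 = 1.1 km
Altitude = 900 m + 1100 m = 2000 m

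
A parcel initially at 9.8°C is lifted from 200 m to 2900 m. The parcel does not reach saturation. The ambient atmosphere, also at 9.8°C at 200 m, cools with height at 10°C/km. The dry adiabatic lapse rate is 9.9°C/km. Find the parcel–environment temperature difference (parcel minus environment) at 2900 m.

Parcel:
  200–2900 m, dry: Δz = 2.7 km ⇒ ΔT = -26.73°C; T = -16.93°C
Environment:
  200–2900 m, environment: Δz = 2.7 km ⇒ ΔT = -27°C; T = -17.2°C
T_parcel − T_env = -16.93 − (-17.2) = +0.27°C

+0.27°C (parcel warmer than environment)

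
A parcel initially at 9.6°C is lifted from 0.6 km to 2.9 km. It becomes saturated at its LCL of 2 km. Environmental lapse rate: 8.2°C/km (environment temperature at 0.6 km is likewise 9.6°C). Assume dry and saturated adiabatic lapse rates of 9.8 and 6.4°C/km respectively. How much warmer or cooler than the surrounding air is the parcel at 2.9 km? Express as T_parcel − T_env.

-0.62°C (parcel cooler than environment)

Parcel:
  From 600 m to 2000 m (dry): cools by 9.8 × 1.4 = 13.72°C, giving -4.12°C.
  From 2000 m to 2900 m (saturated): cools by 6.4 × 0.9 = 5.76°C, giving -9.88°C.
Environment:
  From 600 m to 2900 m (environment): cools by 8.2 × 2.3 = 18.86°C, giving -9.26°C.
T_parcel − T_env = -9.88 − (-9.26) = -0.62°C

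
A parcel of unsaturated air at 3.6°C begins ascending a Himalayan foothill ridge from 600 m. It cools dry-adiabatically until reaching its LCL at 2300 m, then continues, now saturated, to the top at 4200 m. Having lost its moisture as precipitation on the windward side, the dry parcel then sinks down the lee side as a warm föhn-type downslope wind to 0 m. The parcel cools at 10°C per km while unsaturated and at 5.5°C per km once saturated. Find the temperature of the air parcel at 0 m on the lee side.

18.15°C

Dry to 2300 m: -10 × 1.7 km = -17°C, so T = -13.4°C.
Saturated to 4200 m: -5.5 × 1.9 km = -10.45°C, so T = -23.85°C.
Dry descent to 0 m: +10 × 4.2 km = +42°C, so T = 18.15°C.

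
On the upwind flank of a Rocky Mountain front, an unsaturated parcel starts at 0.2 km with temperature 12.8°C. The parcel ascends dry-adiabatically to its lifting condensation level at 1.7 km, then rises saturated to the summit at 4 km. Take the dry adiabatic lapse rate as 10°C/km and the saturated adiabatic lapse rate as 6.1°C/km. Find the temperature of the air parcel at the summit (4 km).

200–1700 m, dry: Δz = 1.5 km ⇒ ΔT = -15°C; T = -2.2°C
1700–4000 m, saturated: Δz = 2.3 km ⇒ ΔT = -14.03°C; T = -16.23°C

-16.23°C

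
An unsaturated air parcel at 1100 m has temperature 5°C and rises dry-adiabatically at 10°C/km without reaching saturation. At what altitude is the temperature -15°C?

Height above start = (5 − (-15)) / 10 = 2 km
Altitude = 1100 m + 2000 m = 3100 m

3100 m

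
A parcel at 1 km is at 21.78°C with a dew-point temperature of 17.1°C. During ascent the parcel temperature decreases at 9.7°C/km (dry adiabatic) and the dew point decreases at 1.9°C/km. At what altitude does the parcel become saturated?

T and T_d converge at 9.7 − 1.9 = 7.8°C per km
Height above start = (21.78 − 17.1) / 7.8 = 0.6 km
LCL altitude = 1000 m + 600 m = 1600 m

1.6 km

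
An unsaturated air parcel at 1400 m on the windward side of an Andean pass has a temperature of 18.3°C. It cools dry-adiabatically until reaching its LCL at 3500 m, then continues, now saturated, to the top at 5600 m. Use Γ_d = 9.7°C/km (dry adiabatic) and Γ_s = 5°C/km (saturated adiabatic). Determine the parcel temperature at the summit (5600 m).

-12.57°C

From 1400 m to 3500 m (dry): cools by 9.7 × 2.1 = 20.37°C, giving -2.07°C.
From 3500 m to 5600 m (saturated): cools by 5 × 2.1 = 10.5°C, giving -12.57°C.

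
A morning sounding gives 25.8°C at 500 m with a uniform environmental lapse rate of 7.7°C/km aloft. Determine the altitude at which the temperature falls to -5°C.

Height above start = (25.8 − (-5)) / 7.7 = 4 km
Altitude = 500 m + 4000 m = 4500 m

4500 m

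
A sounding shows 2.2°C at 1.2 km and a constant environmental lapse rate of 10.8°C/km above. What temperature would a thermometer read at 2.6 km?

-12.92°C

From 1200 m to 2600 m (environmental): cools by 10.8 × 1.4 = 15.12°C, giving -12.92°C.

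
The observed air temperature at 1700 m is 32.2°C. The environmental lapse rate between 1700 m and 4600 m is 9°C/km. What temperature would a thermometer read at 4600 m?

6.1°C

From 1700 m to 4600 m (environmental): cools by 9 × 2.9 = 26.1°C, giving 6.1°C.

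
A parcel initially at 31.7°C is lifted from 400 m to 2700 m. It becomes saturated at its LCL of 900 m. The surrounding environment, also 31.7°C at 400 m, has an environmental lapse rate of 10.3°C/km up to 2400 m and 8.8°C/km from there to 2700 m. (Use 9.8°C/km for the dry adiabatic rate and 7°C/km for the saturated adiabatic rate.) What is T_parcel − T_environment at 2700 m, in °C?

Parcel:
  400–900 m, dry: Δz = 0.5 km ⇒ ΔT = -4.9°C; T = 26.8°C
  900–2700 m, saturated: Δz = 1.8 km ⇒ ΔT = -12.6°C; T = 14.2°C
Environment:
  400–2400 m, environment, lower layer: Δz = 2 km ⇒ ΔT = -20.6°C; T = 11.1°C
  2400–2700 m, environment, upper layer: Δz = 0.3 km ⇒ ΔT = -2.64°C; T = 8.46°C
T_parcel − T_env = 14.2 − 8.46 = +5.74°C

+5.74°C (parcel warmer than environment)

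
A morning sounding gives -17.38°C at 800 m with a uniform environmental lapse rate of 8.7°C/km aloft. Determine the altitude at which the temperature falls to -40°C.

Height above start = (-17.38 − (-40)) / 8.7 = 2.6 km
Altitude = 800 m + 2600 m = 3400 m

3400 m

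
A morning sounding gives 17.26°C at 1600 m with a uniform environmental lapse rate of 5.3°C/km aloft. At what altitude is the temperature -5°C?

Height above start = (17.26 − (-5)) / 5.3 = 4.2 km
Altitude = 1600 m + 4200 m = 5800 m

5800 m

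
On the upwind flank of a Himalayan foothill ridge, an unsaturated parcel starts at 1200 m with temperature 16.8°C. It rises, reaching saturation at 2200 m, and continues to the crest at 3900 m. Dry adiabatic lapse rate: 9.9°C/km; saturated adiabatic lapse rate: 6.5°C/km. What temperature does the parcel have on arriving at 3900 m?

-4.15°C

Dry to 2200 m: -9.9 × 1 km = -9.9°C, so T = 6.9°C.
Saturated to 3900 m: -6.5 × 1.7 km = -11.05°C, so T = -4.15°C.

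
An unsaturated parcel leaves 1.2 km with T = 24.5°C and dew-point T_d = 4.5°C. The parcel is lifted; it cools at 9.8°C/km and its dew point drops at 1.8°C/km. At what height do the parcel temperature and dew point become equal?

T and T_d converge at 9.8 − 1.8 = 8°C per km
Height above start = (24.5 − 4.5) / 8 = 2.5 km
LCL altitude = 1200 m + 2500 m = 3700 m

3.7 km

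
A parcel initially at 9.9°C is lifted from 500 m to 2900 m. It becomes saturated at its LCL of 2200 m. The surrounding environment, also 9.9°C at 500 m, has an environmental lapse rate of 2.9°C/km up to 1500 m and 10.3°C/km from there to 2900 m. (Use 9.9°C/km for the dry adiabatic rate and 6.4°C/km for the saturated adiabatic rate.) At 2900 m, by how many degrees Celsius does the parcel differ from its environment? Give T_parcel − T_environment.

-3.99°C (parcel cooler than environment)

Parcel:
  From 500 m to 2200 m (dry): cools by 9.9 × 1.7 = 16.83°C, giving -6.93°C.
  From 2200 m to 2900 m (saturated): cools by 6.4 × 0.7 = 4.48°C, giving -11.41°C.
Environment:
  From 500 m to 1500 m (environment, lower layer): cools by 2.9 × 1 = 2.9°C, giving 7°C.
  From 1500 m to 2900 m (environment, upper layer): cools by 10.3 × 1.4 = 14.42°C, giving -7.42°C.
T_parcel − T_env = -11.41 − (-7.42) = -3.99°C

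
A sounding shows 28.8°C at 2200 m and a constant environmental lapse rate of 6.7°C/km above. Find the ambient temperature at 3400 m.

20.76°C

Environmental to 3400 m: -6.7 × 1.2 km = -8.04°C, so T = 20.76°C.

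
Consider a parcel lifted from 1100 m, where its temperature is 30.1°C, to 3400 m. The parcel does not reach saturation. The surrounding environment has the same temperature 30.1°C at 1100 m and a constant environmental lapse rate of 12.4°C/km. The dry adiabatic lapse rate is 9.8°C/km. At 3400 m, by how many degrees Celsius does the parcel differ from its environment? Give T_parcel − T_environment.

Parcel:
  1100 → 3400 m (dry, 9.8°C/km): ΔT = -9.8 × 2.3 = -22.54°C → T = 7.56°C
Environment:
  1100 → 3400 m (environment, 12.4°C/km): ΔT = -12.4 × 2.3 = -28.52°C → T = 1.58°C
T_parcel − T_env = 7.56 − 1.58 = +5.98°C

+5.98°C (parcel warmer than environment)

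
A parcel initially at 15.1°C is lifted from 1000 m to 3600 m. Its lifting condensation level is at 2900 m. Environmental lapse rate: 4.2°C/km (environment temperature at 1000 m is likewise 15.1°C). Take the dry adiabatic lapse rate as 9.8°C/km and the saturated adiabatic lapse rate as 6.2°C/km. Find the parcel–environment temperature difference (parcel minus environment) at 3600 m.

Parcel:
  1000 → 2900 m (dry, 9.8°C/km): ΔT = -9.8 × 1.9 = -18.62°C → T = -3.52°C
  2900 → 3600 m (saturated, 6.2°C/km): ΔT = -6.2 × 0.7 = -4.34°C → T = -7.86°C
Environment:
  1000 → 3600 m (environment, 4.2°C/km): ΔT = -4.2 × 2.6 = -10.92°C → T = 4.18°C
T_parcel − T_env = -7.86 − 4.18 = -12.04°C

-12.04°C (parcel cooler than environment)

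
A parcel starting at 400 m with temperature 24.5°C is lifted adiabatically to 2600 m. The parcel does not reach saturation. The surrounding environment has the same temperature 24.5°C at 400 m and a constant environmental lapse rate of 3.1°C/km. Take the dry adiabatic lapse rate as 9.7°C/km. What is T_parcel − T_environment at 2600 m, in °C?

-14.52°C (parcel cooler than environment)

Parcel:
  400 → 2600 m (dry, 9.7°C/km): ΔT = -9.7 × 2.2 = -21.34°C → T = 3.16°C
Environment:
  400 → 2600 m (environment, 3.1°C/km): ΔT = -3.1 × 2.2 = -6.82°C → T = 17.68°C
T_parcel − T_env = 3.16 − 17.68 = -14.52°C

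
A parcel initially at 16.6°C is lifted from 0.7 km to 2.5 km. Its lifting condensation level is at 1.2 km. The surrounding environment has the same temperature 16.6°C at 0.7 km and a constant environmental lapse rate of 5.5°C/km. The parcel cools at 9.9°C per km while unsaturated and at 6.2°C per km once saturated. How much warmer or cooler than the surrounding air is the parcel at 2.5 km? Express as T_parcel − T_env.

Parcel:
  700 → 1200 m (dry, 9.9°C/km): ΔT = -9.9 × 0.5 = -4.95°C → T = 11.65°C
  1200 → 2500 m (saturated, 6.2°C/km): ΔT = -6.2 × 1.3 = -8.06°C → T = 3.59°C
Environment:
  700 → 2500 m (environment, 5.5°C/km): ΔT = -5.5 × 1.8 = -9.9°C → T = 6.7°C
T_parcel − T_env = 3.59 − 6.7 = -3.11°C

-3.11°C (parcel cooler than environment)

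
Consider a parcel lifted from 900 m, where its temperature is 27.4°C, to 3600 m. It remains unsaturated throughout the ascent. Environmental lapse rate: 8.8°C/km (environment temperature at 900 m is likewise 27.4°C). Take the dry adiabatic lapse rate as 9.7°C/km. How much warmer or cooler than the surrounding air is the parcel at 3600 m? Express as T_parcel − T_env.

-2.43°C (parcel cooler than environment)

Parcel:
  Dry to 3600 m: -9.7 × 2.7 km = -26.19°C, so T = 1.21°C.
Environment:
  Environment to 3600 m: -8.8 × 2.7 km = -23.76°C, so T = 3.64°C.
T_parcel − T_env = 1.21 − 3.64 = -2.43°C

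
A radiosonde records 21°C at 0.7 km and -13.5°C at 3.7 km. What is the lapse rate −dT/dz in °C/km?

11.5°C/km

Γ = −ΔT/Δz = (21 − (-13.5)) / (3700 − 700) m
  = 34.5°C / 3 km = 11.5°C/km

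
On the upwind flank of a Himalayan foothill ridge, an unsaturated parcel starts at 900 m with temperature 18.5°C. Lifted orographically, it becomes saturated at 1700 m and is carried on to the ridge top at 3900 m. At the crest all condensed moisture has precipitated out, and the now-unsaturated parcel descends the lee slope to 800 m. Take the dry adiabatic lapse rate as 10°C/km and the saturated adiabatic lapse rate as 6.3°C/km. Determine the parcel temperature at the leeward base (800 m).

27.64°C

900–1700 m, dry: Δz = 0.8 km ⇒ ΔT = -8°C; T = 10.5°C
1700–3900 m, saturated: Δz = 2.2 km ⇒ ΔT = -13.86°C; T = -3.36°C
3900–800 m, dry descent: Δz = 3.1 km ⇒ ΔT = +31°C; T = 27.64°C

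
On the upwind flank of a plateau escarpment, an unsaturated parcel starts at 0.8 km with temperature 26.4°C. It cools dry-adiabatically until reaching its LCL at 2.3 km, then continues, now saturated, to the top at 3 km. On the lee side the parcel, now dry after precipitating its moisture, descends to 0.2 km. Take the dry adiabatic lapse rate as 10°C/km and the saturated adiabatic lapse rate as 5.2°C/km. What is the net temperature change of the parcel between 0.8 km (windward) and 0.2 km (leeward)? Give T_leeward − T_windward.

800–2300 m, dry: Δz = 1.5 km ⇒ ΔT = -15°C; T = 11.4°C
2300–3000 m, saturated: Δz = 0.7 km ⇒ ΔT = -3.64°C; T = 7.76°C
3000–200 m, dry descent: Δz = 2.8 km ⇒ ΔT = +28°C; T = 35.76°C
Net change vs windward start: 35.76 − 26.4 = +9.36°C

+9.36°C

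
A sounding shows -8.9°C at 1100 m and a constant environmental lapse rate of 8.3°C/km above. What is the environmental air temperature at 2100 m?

1100–2100 m, environmental: Δz = 1 km ⇒ ΔT = -8.3°C; T = -17.2°C

-17.2°C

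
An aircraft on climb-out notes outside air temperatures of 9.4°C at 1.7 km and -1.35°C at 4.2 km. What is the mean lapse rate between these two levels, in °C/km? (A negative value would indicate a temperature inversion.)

4.3°C/km

Γ = −ΔT/Δz = (9.4 − (-1.35)) / (4200 − 1700) m
  = 10.75°C / 2.5 km = 4.3°C/km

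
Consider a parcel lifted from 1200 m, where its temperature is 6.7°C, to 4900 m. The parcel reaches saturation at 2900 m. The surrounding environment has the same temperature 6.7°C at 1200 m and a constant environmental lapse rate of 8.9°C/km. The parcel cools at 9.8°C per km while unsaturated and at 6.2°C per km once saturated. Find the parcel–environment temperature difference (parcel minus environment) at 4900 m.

Parcel:
  From 1200 m to 2900 m (dry): cools by 9.8 × 1.7 = 16.66°C, giving -9.96°C.
  From 2900 m to 4900 m (saturated): cools by 6.2 × 2 = 12.4°C, giving -22.36°C.
Environment:
  From 1200 m to 4900 m (environment): cools by 8.9 × 3.7 = 32.93°C, giving -26.23°C.
T_parcel − T_env = -22.36 − (-26.23) = +3.87°C

+3.87°C (parcel warmer than environment)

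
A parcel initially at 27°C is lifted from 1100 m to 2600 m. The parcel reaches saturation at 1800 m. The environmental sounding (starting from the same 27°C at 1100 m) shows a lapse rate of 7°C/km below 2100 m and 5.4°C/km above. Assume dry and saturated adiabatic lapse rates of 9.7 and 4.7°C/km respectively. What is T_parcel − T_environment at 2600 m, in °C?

-0.85°C (parcel cooler than environment)

Parcel:
  Dry to 1800 m: -9.7 × 0.7 km = -6.79°C, so T = 20.21°C.
  Saturated to 2600 m: -4.7 × 0.8 km = -3.76°C, so T = 16.45°C.
Environment:
  Environment, lower layer to 2100 m: -7 × 1 km = -7°C, so T = 20°C.
  Environment, upper layer to 2600 m: -5.4 × 0.5 km = -2.7°C, so T = 17.3°C.
T_parcel − T_env = 16.45 − 17.3 = -0.85°C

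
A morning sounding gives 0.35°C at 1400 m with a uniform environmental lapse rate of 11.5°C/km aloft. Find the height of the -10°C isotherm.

Height above start = (0.35 − (-10)) / 11.5 = 0.9 km
Altitude = 1400 m + 900 m = 2300 m

2300 m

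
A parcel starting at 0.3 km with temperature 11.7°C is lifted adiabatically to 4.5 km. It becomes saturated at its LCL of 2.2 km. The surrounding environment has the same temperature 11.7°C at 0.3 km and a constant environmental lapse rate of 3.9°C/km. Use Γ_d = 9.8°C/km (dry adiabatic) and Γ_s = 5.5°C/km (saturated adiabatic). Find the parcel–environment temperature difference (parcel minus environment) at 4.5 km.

Parcel:
  300 → 2200 m (dry, 9.8°C/km): ΔT = -9.8 × 1.9 = -18.62°C → T = -6.92°C
  2200 → 4500 m (saturated, 5.5°C/km): ΔT = -5.5 × 2.3 = -12.65°C → T = -19.57°C
Environment:
  300 → 4500 m (environment, 3.9°C/km): ΔT = -3.9 × 4.2 = -16.38°C → T = -4.68°C
T_parcel − T_env = -19.57 − (-4.68) = -14.89°C

-14.89°C (parcel cooler than environment)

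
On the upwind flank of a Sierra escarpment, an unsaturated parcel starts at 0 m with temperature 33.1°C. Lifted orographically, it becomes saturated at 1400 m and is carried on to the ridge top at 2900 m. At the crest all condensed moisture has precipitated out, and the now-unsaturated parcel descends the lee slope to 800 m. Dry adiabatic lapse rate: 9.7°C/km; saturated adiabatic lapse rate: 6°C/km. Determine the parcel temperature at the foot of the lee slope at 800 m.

30.89°C

0–1400 m, dry: Δz = 1.4 km ⇒ ΔT = -13.58°C; T = 19.52°C
1400–2900 m, saturated: Δz = 1.5 km ⇒ ΔT = -9°C; T = 10.52°C
2900–800 m, dry descent: Δz = 2.1 km ⇒ ΔT = +20.37°C; T = 30.89°C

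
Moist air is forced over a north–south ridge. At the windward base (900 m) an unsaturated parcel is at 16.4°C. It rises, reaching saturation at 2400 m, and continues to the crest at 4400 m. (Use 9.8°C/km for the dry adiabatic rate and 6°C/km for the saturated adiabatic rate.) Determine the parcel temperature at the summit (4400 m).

From 900 m to 2400 m (dry): cools by 9.8 × 1.5 = 14.7°C, giving 1.7°C.
From 2400 m to 4400 m (saturated): cools by 6 × 2 = 12°C, giving -10.3°C.

-10.3°C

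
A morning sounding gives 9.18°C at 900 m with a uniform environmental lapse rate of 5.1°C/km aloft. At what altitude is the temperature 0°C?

Height above start = (9.18 − 0) / 5.1 = 1.8 km
Altitude = 900 m + 1800 m = 2700 m

2700 m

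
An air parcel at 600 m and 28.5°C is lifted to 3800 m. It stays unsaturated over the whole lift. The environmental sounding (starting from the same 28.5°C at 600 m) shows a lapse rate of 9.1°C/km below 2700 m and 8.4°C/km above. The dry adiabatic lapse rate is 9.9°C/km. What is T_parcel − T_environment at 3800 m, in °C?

Parcel:
  600 → 3800 m (dry, 9.9°C/km): ΔT = -9.9 × 3.2 = -31.68°C → T = -3.18°C
Environment:
  600 → 2700 m (environment, lower layer, 9.1°C/km): ΔT = -9.1 × 2.1 = -19.11°C → T = 9.39°C
  2700 → 3800 m (environment, upper layer, 8.4°C/km): ΔT = -8.4 × 1.1 = -9.24°C → T = 0.15°C
T_parcel − T_env = -3.18 − 0.15 = -3.33°C

-3.33°C (parcel cooler than environment)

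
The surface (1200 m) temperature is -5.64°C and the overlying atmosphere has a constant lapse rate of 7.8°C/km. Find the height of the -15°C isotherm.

Height above start = (-5.64 − (-15)) / 7.8 = 1.2 km
Altitude = 1200 m + 1200 m = 2400 m

2400 m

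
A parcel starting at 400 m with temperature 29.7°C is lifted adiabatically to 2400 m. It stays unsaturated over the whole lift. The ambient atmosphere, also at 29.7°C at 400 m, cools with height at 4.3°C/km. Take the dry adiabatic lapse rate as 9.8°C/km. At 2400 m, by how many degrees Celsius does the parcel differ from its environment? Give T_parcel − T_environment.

Parcel:
  400 → 2400 m (dry, 9.8°C/km): ΔT = -9.8 × 2 = -19.6°C → T = 10.1°C
Environment:
  400 → 2400 m (environment, 4.3°C/km): ΔT = -4.3 × 2 = -8.6°C → T = 21.1°C
T_parcel − T_env = 10.1 − 21.1 = -11°C

-11°C (parcel cooler than environment)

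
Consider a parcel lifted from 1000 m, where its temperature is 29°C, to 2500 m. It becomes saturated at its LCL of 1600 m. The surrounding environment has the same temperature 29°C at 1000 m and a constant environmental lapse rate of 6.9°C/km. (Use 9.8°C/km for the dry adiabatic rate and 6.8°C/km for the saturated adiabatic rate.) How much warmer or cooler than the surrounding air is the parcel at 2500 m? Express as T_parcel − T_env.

Parcel:
  1000–1600 m, dry: Δz = 0.6 km ⇒ ΔT = -5.88°C; T = 23.12°C
  1600–2500 m, saturated: Δz = 0.9 km ⇒ ΔT = -6.12°C; T = 17°C
Environment:
  1000–2500 m, environment: Δz = 1.5 km ⇒ ΔT = -10.35°C; T = 18.65°C
T_parcel − T_env = 17 − 18.65 = -1.65°C

-1.65°C (parcel cooler than environment)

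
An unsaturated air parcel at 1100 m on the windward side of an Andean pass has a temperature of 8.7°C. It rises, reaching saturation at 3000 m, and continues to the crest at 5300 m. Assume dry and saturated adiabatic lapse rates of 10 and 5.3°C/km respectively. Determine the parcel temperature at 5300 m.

From 1100 m to 3000 m (dry): cools by 10 × 1.9 = 19°C, giving -10.3°C.
From 3000 m to 5300 m (saturated): cools by 5.3 × 2.3 = 12.19°C, giving -22.49°C.

-22.49°C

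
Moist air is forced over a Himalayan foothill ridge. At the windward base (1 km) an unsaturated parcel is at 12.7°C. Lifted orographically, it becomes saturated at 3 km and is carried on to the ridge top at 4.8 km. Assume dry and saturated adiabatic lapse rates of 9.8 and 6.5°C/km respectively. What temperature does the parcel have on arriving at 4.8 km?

1000 → 3000 m (dry, 9.8°C/km): ΔT = -9.8 × 2 = -19.6°C → T = -6.9°C
3000 → 4800 m (saturated, 6.5°C/km): ΔT = -6.5 × 1.8 = -11.7°C → T = -18.6°C

-18.6°C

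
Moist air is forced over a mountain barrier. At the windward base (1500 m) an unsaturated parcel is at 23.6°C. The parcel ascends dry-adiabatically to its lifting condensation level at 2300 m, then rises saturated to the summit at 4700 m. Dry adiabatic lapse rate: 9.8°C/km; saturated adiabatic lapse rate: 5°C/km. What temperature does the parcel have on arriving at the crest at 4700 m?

3.76°C

Dry to 2300 m: -9.8 × 0.8 km = -7.84°C, so T = 15.76°C.
Saturated to 4700 m: -5 × 2.4 km = -12°C, so T = 3.76°C.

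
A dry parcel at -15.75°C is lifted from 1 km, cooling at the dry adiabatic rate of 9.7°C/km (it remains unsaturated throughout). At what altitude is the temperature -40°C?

Height above start = (-15.75 − (-40)) / 9.7 = 2.5 km
Altitude = 1000 m + 2500 m = 3500 m

3.5 km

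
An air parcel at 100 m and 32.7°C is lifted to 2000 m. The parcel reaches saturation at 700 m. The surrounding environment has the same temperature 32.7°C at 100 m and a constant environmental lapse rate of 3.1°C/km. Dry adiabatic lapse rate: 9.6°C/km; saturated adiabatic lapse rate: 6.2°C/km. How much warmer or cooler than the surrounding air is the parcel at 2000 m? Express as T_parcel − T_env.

Parcel:
  From 100 m to 700 m (dry): cools by 9.6 × 0.6 = 5.76°C, giving 26.94°C.
  From 700 m to 2000 m (saturated): cools by 6.2 × 1.3 = 8.06°C, giving 18.88°C.
Environment:
  From 100 m to 2000 m (environment): cools by 3.1 × 1.9 = 5.89°C, giving 26.81°C.
T_parcel − T_env = 18.88 − 26.81 = -7.93°C

-7.93°C (parcel cooler than environment)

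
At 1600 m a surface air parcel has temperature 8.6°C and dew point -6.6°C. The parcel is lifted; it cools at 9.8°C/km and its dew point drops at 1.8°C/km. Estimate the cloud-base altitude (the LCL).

3500 m

T and T_d converge at 9.8 − 1.8 = 8°C per km
Height above start = (8.6 − (-6.6)) / 8 = 1.9 km
LCL altitude = 1600 m + 1900 m = 3500 m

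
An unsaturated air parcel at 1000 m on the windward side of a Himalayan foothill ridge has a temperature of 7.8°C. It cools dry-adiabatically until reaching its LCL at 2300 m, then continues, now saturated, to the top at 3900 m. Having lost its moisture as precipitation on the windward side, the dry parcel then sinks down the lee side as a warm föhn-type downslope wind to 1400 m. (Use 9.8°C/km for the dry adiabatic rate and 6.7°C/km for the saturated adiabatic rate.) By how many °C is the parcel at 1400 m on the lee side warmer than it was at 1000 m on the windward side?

1000 → 2300 m (dry, 9.8°C/km): ΔT = -9.8 × 1.3 = -12.74°C → T = -4.94°C
2300 → 3900 m (saturated, 6.7°C/km): ΔT = -6.7 × 1.6 = -10.72°C → T = -15.66°C
3900 → 1400 m (dry descent, 9.8°C/km): ΔT = +9.8 × 2.5 = +24.5°C → T = 8.84°C
Net change vs windward start: 8.84 − 7.8 = +1.04°C

+1.04°C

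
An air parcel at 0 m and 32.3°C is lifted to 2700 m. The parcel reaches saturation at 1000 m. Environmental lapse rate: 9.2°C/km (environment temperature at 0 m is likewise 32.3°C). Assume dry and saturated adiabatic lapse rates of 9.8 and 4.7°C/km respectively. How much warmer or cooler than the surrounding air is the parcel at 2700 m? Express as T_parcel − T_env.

+7.05°C (parcel warmer than environment)

Parcel:
  From 0 m to 1000 m (dry): cools by 9.8 × 1 = 9.8°C, giving 22.5°C.
  From 1000 m to 2700 m (saturated): cools by 4.7 × 1.7 = 7.99°C, giving 14.51°C.
Environment:
  From 0 m to 2700 m (environment): cools by 9.2 × 2.7 = 24.84°C, giving 7.46°C.
T_parcel − T_env = 14.51 − 7.46 = +7.05°C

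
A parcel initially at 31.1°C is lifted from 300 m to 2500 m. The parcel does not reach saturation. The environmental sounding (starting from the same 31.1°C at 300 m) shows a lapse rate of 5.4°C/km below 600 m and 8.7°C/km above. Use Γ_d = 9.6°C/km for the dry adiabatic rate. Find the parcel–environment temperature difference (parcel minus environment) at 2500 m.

Parcel:
  300 → 2500 m (dry, 9.6°C/km): ΔT = -9.6 × 2.2 = -21.12°C → T = 9.98°C
Environment:
  300 → 600 m (environment, lower layer, 5.4°C/km): ΔT = -5.4 × 0.3 = -1.62°C → T = 29.48°C
  600 → 2500 m (environment, upper layer, 8.7°C/km): ΔT = -8.7 × 1.9 = -16.53°C → T = 12.95°C
T_parcel − T_env = 9.98 − 12.95 = -2.97°C

-2.97°C (parcel cooler than environment)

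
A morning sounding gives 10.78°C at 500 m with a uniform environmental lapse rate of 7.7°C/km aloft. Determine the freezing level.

Height above start = (10.78 − 0) / 7.7 = 1.4 km
Altitude = 500 m + 1400 m = 1900 m

1900 m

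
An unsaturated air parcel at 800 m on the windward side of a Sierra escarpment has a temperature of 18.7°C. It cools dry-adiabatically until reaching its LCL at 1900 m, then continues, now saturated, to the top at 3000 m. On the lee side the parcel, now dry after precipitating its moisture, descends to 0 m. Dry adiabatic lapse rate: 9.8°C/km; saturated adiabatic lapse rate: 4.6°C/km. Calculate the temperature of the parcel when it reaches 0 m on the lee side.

From 800 m to 1900 m (dry): cools by 9.8 × 1.1 = 10.78°C, giving 7.92°C.
From 1900 m to 3000 m (saturated): cools by 4.6 × 1.1 = 5.06°C, giving 2.86°C.
From 3000 m to 0 m (dry descent): warms by 9.8 × 3 = 29.4°C, giving 32.26°C.

32.26°C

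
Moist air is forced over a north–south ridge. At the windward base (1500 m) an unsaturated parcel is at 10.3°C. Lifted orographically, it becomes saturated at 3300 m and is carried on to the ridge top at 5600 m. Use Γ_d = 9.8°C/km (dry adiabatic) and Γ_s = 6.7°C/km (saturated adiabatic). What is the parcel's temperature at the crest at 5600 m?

-22.75°C

Dry to 3300 m: -9.8 × 1.8 km = -17.64°C, so T = -7.34°C.
Saturated to 5600 m: -6.7 × 2.3 km = -15.41°C, so T = -22.75°C.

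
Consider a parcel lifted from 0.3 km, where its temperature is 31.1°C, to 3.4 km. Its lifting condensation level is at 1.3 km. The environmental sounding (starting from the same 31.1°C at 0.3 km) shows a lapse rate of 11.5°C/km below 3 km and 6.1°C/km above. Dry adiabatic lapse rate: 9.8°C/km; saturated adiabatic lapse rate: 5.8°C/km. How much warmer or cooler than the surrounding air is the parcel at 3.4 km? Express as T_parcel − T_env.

Parcel:
  From 300 m to 1300 m (dry): cools by 9.8 × 1 = 9.8°C, giving 21.3°C.
  From 1300 m to 3400 m (saturated): cools by 5.8 × 2.1 = 12.18°C, giving 9.12°C.
Environment:
  From 300 m to 3000 m (environment, lower layer): cools by 11.5 × 2.7 = 31.05°C, giving 0.05°C.
  From 3000 m to 3400 m (environment, upper layer): cools by 6.1 × 0.4 = 2.44°C, giving -2.39°C.
T_parcel − T_env = 9.12 − (-2.39) = +11.51°C

+11.51°C (parcel warmer than environment)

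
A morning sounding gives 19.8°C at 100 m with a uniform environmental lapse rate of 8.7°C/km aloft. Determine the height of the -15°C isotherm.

Height above start = (19.8 − (-15)) / 8.7 = 4 km
Altitude = 100 m + 4000 m = 4100 m

4100 m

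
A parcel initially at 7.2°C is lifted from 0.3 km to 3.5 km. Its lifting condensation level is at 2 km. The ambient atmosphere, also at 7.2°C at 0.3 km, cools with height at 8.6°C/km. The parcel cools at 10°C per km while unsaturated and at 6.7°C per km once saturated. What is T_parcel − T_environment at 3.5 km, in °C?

+0.47°C (parcel warmer than environment)

Parcel:
  Dry to 2000 m: -10 × 1.7 km = -17°C, so T = -9.8°C.
  Saturated to 3500 m: -6.7 × 1.5 km = -10.05°C, so T = -19.85°C.
Environment:
  Environment to 3500 m: -8.6 × 3.2 km = -27.52°C, so T = -20.32°C.
T_parcel − T_env = -19.85 − (-20.32) = +0.47°C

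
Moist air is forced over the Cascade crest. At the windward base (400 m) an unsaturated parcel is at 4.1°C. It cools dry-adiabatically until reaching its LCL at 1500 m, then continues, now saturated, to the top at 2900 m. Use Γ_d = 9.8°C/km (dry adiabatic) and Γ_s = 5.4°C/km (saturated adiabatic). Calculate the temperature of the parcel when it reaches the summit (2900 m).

400 → 1500 m (dry, 9.8°C/km): ΔT = -9.8 × 1.1 = -10.78°C → T = -6.68°C
1500 → 2900 m (saturated, 5.4°C/km): ΔT = -5.4 × 1.4 = -7.56°C → T = -14.24°C

-14.24°C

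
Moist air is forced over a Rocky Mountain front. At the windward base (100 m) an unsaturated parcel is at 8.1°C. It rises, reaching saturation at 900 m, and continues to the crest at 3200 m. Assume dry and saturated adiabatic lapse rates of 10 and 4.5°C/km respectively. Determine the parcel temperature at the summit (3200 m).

-10.25°C

Dry to 900 m: -10 × 0.8 km = -8°C, so T = 0.1°C.
Saturated to 3200 m: -4.5 × 2.3 km = -10.35°C, so T = -10.25°C.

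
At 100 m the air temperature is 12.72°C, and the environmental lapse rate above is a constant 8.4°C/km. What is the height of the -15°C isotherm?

3400 m

Height above start = (12.72 − (-15)) / 8.4 = 3.3 km
Altitude = 100 m + 3300 m = 3400 m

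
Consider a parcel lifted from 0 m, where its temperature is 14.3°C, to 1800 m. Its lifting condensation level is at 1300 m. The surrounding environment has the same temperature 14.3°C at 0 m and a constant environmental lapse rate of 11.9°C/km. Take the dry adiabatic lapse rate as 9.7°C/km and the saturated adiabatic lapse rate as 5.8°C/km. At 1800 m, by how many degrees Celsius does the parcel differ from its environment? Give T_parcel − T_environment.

+5.91°C (parcel warmer than environment)

Parcel:
  Dry to 1300 m: -9.7 × 1.3 km = -12.61°C, so T = 1.69°C.
  Saturated to 1800 m: -5.8 × 0.5 km = -2.9°C, so T = -1.21°C.
Environment:
  Environment to 1800 m: -11.9 × 1.8 km = -21.42°C, so T = -7.12°C.
T_parcel − T_env = -1.21 − (-7.12) = +5.91°C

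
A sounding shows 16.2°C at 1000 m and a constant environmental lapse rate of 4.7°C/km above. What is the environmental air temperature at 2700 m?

1000–2700 m, environmental: Δz = 1.7 km ⇒ ΔT = -7.99°C; T = 8.21°C

8.21°C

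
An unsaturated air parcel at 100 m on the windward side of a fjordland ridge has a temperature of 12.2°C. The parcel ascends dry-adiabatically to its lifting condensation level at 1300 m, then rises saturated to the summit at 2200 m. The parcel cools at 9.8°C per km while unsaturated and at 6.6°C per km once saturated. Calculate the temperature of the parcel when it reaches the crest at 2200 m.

-5.5°C

100–1300 m, dry: Δz = 1.2 km ⇒ ΔT = -11.76°C; T = 0.44°C
1300–2200 m, saturated: Δz = 0.9 km ⇒ ΔT = -5.94°C; T = -5.5°C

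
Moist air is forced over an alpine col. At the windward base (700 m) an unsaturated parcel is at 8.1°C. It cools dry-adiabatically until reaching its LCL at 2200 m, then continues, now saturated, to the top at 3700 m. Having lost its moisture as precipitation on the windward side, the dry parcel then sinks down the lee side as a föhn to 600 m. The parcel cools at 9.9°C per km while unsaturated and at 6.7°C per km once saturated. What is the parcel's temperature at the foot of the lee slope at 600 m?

13.89°C

From 700 m to 2200 m (dry): cools by 9.9 × 1.5 = 14.85°C, giving -6.75°C.
From 2200 m to 3700 m (saturated): cools by 6.7 × 1.5 = 10.05°C, giving -16.8°C.
From 3700 m to 600 m (dry descent): warms by 9.9 × 3.1 = 30.69°C, giving 13.89°C.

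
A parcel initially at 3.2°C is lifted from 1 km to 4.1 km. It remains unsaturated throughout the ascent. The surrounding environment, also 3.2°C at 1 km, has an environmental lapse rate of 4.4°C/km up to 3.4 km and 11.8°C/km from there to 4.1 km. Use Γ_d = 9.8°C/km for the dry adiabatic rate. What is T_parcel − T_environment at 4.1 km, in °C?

Parcel:
  From 1000 m to 4100 m (dry): cools by 9.8 × 3.1 = 30.38°C, giving -27.18°C.
Environment:
  From 1000 m to 3400 m (environment, lower layer): cools by 4.4 × 2.4 = 10.56°C, giving -7.36°C.
  From 3400 m to 4100 m (environment, upper layer): cools by 11.8 × 0.7 = 8.26°C, giving -15.62°C.
T_parcel − T_env = -27.18 − (-15.62) = -11.56°C

-11.56°C (parcel cooler than environment)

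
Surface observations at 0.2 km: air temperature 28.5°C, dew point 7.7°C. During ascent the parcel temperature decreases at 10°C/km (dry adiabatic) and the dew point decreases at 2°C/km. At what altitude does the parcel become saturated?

T and T_d converge at 10 − 2 = 8°C per km
Height above start = (28.5 − 7.7) / 8 = 2.6 km
LCL altitude = 200 m + 2600 m = 2800 m

2.8 km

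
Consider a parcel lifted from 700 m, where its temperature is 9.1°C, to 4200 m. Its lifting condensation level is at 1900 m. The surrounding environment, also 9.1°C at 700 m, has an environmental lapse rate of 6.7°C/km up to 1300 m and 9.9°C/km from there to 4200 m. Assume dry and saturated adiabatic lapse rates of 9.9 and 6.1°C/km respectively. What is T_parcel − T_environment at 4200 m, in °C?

Parcel:
  From 700 m to 1900 m (dry): cools by 9.9 × 1.2 = 11.88°C, giving -2.78°C.
  From 1900 m to 4200 m (saturated): cools by 6.1 × 2.3 = 14.03°C, giving -16.81°C.
Environment:
  From 700 m to 1300 m (environment, lower layer): cools by 6.7 × 0.6 = 4.02°C, giving 5.08°C.
  From 1300 m to 4200 m (environment, upper layer): cools by 9.9 × 2.9 = 28.71°C, giving -23.63°C.
T_parcel − T_env = -16.81 − (-23.63) = +6.82°C

+6.82°C (parcel warmer than environment)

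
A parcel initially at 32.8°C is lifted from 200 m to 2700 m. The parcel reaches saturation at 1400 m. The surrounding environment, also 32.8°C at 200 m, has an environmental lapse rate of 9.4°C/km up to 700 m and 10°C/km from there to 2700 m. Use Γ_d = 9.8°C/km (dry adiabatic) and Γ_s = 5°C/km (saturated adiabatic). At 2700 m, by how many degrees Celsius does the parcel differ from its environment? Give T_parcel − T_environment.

Parcel:
  From 200 m to 1400 m (dry): cools by 9.8 × 1.2 = 11.76°C, giving 21.04°C.
  From 1400 m to 2700 m (saturated): cools by 5 × 1.3 = 6.5°C, giving 14.54°C.
Environment:
  From 200 m to 700 m (environment, lower layer): cools by 9.4 × 0.5 = 4.7°C, giving 28.1°C.
  From 700 m to 2700 m (environment, upper layer): cools by 10 × 2 = 20°C, giving 8.1°C.
T_parcel − T_env = 14.54 − 8.1 = +6.44°C

+6.44°C (parcel warmer than environment)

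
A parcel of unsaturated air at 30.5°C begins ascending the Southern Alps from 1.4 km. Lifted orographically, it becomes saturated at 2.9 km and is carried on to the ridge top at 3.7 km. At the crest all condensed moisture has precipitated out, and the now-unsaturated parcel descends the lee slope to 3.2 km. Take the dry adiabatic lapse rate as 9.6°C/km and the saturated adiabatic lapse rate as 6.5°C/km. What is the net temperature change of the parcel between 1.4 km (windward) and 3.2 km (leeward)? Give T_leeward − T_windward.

-14.8°C

From 1400 m to 2900 m (dry): cools by 9.6 × 1.5 = 14.4°C, giving 16.1°C.
From 2900 m to 3700 m (saturated): cools by 6.5 × 0.8 = 5.2°C, giving 10.9°C.
From 3700 m to 3200 m (dry descent): warms by 9.6 × 0.5 = 4.8°C, giving 15.7°C.
Net change vs windward start: 15.7 − 30.5 = -14.8°C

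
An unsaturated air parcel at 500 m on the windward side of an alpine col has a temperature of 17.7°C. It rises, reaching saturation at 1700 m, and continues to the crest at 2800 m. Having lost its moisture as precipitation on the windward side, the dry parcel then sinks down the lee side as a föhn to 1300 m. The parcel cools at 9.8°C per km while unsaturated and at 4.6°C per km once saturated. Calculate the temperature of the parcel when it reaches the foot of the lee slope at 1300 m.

Dry to 1700 m: -9.8 × 1.2 km = -11.76°C, so T = 5.94°C.
Saturated to 2800 m: -4.6 × 1.1 km = -5.06°C, so T = 0.88°C.
Dry descent to 1300 m: +9.8 × 1.5 km = +14.7°C, so T = 15.58°C.

15.58°C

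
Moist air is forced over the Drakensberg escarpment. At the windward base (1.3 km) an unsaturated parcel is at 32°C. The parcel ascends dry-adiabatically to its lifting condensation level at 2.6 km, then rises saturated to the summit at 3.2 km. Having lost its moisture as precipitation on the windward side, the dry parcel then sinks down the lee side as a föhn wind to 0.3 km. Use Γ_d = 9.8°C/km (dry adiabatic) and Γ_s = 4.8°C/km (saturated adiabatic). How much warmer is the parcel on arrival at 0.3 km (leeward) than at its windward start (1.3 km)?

Dry to 2600 m: -9.8 × 1.3 km = -12.74°C, so T = 19.26°C.
Saturated to 3200 m: -4.8 × 0.6 km = -2.88°C, so T = 16.38°C.
Dry descent to 300 m: +9.8 × 2.9 km = +28.42°C, so T = 44.8°C.
Net change vs windward start: 44.8 − 32 = +12.8°C

+12.8°C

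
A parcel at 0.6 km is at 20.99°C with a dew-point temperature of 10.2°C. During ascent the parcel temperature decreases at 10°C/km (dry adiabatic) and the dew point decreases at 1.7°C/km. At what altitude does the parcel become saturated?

T and T_d converge at 10 − 1.7 = 8.3°C per km
Height above start = (20.99 − 10.2) / 8.3 = 1.3 km
LCL altitude = 600 m + 1300 m = 1900 m

1.9 km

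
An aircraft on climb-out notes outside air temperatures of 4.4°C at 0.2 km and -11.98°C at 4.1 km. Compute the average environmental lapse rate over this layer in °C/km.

Γ = −ΔT/Δz = (4.4 − (-11.98)) / (4100 − 200) m
  = 16.38°C / 3.9 km = 4.2°C/km

4.2°C/km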